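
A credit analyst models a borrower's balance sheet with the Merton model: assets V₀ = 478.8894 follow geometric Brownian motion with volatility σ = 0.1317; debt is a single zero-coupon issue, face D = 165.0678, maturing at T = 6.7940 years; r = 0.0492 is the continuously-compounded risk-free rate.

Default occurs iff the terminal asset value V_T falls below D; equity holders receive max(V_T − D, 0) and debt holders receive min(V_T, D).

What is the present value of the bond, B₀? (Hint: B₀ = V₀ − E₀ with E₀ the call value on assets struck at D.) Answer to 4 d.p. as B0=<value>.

d₁ = [ln(V₀/D) + (r + σ²/2)T] / (σ√T)
   = [ln(478.8894/165.0678) + (0.0492 + 0.5·0.1317²)·6.7940] / (0.1317·√6.7940)
   = [1.065113 + 0.393185] / 0.343280 = 4.248132
d₂ = d₁ − σ√T = 4.248132 − 0.343280 = 3.904852
N(d₁) = 0.999989,  N(d₂) = 0.999953,  e^(−rT) = 0.715864
E₀ = V₀·N(d₁) − D·e^(−rT)·N(d₂)
   = 478.8894·0.999989 − 165.0678·0.715864·0.999953 = 360.723681
B₀ = V₀ − E₀ = 478.8894 − 360.723681 = 118.165719

B0=118.1657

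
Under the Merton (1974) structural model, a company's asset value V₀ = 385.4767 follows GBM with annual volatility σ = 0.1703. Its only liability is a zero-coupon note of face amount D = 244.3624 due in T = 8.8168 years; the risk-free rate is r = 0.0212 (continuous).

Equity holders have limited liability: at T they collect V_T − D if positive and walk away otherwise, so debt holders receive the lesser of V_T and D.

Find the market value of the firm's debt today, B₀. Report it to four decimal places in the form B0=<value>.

d₁ = [ln(V₀/D) + (r + σ²/2)T] / (σ√T)
   = [ln(385.4767/244.3624) + (0.0212 + 0.5·0.1703²)·8.8168] / (0.1703·√8.8168)
   = [0.455828 + 0.314769] / 0.505673 = 1.523903
d₂ = d₁ − σ√T = 1.523903 − 0.505673 = 1.018230
N(d₁) = 0.936234,  N(d₂) = 0.845716,  e^(−rT) = 0.829513
E₀ = V₀·N(d₁) − D·e^(−rT)·N(d₂)
   = 385.4767·0.936234 − 244.3624·0.829513·0.845716 = 189.468097
B₀ = V₀ − E₀ = 385.4767 − 189.468097 = 196.008603

B0=196.0086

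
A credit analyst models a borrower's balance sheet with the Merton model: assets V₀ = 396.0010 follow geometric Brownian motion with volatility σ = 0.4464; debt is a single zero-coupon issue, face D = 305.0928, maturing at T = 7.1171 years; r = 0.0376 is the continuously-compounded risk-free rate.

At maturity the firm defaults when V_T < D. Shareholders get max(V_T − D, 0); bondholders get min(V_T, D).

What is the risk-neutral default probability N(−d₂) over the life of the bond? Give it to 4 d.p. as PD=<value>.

d₁ = [ln(V₀/D) + (r + σ²/2)T] / (σ√T)
   = [ln(396.0010/305.0928) + (0.0376 + 0.5·0.4464²)·7.1171] / (0.4464·√7.1171)
   = [0.260801 + 0.976726] / 1.190901 = 1.039151
d₂ = d₁ − σ√T = 1.039151 − 1.190901 = -0.151750
risk-neutral PD = N(−d₂) = N(0.151750) = 0.560308

PD=0.5603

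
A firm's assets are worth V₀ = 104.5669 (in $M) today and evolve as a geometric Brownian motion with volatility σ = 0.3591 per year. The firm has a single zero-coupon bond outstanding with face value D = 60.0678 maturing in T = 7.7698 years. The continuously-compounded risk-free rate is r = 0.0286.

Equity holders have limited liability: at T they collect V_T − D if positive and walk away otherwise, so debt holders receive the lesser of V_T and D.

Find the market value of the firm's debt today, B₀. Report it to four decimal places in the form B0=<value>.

d₁ = [ln(V₀/D) + (r + σ²/2)T] / (σ√T)
   = [ln(104.5669/60.0678) + (0.0286 + 0.5·0.3591²)·7.7698] / (0.3591·√7.7698)
   = [0.554353 + 0.723185] / 1.000968 = 1.276302
d₂ = d₁ − σ√T = 1.276302 − 1.000968 = 0.275334
N(d₁) = 0.899076,  N(d₂) = 0.608470,  e^(−rT) = 0.800742
E₀ = V₀·N(d₁) − D·e^(−rT)·N(d₂)
   = 104.5669·0.899076 − 60.0678·0.800742·0.608470 = 64.746857
B₀ = V₀ − E₀ = 104.5669 − 64.746857 = 39.820043

B0=39.8200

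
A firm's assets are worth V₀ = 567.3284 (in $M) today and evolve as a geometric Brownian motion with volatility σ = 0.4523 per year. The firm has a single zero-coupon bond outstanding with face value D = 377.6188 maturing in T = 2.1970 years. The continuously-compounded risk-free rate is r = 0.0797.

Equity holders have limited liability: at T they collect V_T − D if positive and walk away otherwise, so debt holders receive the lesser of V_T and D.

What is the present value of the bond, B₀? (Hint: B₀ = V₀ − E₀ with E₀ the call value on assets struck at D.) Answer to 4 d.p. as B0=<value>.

d₁ = [ln(V₀/D) + (r + σ²/2)T] / (σ√T)
   = [ln(567.3284/377.6188) + (0.0797 + 0.5·0.4523²)·2.1970] / (0.4523·√2.1970)
   = [0.407053 + 0.399827] / 0.670412 = 1.203559
d₂ = d₁ − σ√T = 1.203559 − 0.670412 = 0.533147
N(d₁) = 0.885620,  N(d₂) = 0.703034,  e^(−rT) = 0.839372
E₀ = V₀·N(d₁) − D·e^(−rT)·N(d₂)
   = 567.3284·0.885620 − 377.6188·0.839372·0.703034 = 279.601698
B₀ = V₀ − E₀ = 567.3284 − 279.601698 = 287.726702

B0=287.7267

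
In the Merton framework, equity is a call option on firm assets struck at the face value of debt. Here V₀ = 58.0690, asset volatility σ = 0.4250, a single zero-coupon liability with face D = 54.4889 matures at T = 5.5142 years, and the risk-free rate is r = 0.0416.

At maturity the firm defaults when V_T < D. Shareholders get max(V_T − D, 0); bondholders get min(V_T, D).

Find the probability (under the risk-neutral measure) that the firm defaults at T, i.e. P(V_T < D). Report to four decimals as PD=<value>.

PD=0.5814

d₁ = [ln(V₀/D) + (r + σ²/2)T] / (σ√T)
   = [ln(58.0690/54.4889) + (0.0416 + 0.5·0.4250²)·5.5142] / (0.4250·√5.5142)
   = [0.063635 + 0.727392] / 0.997999 = 0.792613
d₂ = d₁ − σ√T = 0.792613 − 0.997999 = -0.205386
risk-neutral PD = N(−d₂) = N(0.205386) = 0.581365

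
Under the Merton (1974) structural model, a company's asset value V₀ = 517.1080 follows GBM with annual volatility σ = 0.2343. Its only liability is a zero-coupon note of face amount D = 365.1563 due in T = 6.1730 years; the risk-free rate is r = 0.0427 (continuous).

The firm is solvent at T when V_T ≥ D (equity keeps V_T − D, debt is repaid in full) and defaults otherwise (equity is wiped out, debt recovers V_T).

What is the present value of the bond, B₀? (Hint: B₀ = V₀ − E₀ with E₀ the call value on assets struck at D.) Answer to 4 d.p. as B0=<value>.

d₁ = [ln(V₀/D) + (r + σ²/2)T] / (σ√T)
   = [ln(517.1080/365.1563) + (0.0427 + 0.5·0.2343²)·6.1730] / (0.2343·√6.1730)
   = [0.347926 + 0.433025] / 0.582131 = 1.341540
d₂ = d₁ − σ√T = 1.341540 − 0.582131 = 0.759409
N(d₁) = 0.910127,  N(d₂) = 0.776196,  e^(−rT) = 0.768291
E₀ = V₀·N(d₁) − D·e^(−rT)·N(d₂)
   = 517.1080·0.910127 − 365.1563·0.768291·0.776196 = 252.875288
B₀ = V₀ − E₀ = 517.1080 − 252.875288 = 264.232712

B0=264.2327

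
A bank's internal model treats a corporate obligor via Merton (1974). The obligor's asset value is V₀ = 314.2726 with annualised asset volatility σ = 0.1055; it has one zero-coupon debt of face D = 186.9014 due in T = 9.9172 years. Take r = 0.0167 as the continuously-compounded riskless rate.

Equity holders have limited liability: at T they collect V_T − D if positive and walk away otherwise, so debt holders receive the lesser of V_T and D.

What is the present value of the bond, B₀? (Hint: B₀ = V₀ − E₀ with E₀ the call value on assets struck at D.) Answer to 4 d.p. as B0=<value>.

d₁ = [ln(V₀/D) + (r + σ²/2)T] / (σ√T)
   = [ln(314.2726/186.9014) + (0.0167 + 0.5·0.1055²)·9.9172] / (0.1055·√9.9172)
   = [0.519680 + 0.220808] / 0.332236 = 2.228797
d₂ = d₁ − σ√T = 2.228797 − 0.332236 = 1.896561
N(d₁) = 0.987086,  N(d₂) = 0.971057,  e^(−rT) = 0.847371
E₀ = V₀·N(d₁) − D·e^(−rT)·N(d₂)
   = 314.2726·0.987086 − 186.9014·0.847371·0.971057 = 156.423275
B₀ = V₀ − E₀ = 314.2726 − 156.423275 = 157.849325

B0=157.8493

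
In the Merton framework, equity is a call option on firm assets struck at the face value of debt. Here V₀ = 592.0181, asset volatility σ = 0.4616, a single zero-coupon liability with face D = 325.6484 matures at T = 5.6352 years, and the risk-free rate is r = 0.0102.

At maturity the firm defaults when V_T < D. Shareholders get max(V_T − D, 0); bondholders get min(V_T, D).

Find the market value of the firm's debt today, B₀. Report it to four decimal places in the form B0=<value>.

B0=234.4210

d₁ = [ln(V₀/D) + (r + σ²/2)T] / (σ√T)
   = [ln(592.0181/325.6484) + (0.0102 + 0.5·0.4616²)·5.6352] / (0.4616·√5.6352)
   = [0.597719 + 0.657838] / 1.095773 = 1.145819
d₂ = d₁ − σ√T = 1.145819 − 1.095773 = 0.050046
N(d₁) = 0.874065,  N(d₂) = 0.519957,  e^(−rT) = 0.944142
E₀ = V₀·N(d₁) − D·e^(−rT)·N(d₂)
   = 592.0181·0.874065 − 325.6484·0.944142·0.519957 = 357.597147
B₀ = V₀ − E₀ = 592.0181 − 357.597147 = 234.420953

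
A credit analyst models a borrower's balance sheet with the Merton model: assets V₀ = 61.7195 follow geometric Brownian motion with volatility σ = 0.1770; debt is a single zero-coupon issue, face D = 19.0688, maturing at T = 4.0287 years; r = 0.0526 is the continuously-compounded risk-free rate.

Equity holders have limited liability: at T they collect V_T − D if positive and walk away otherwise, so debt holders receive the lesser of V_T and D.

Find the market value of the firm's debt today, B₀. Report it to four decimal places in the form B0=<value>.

d₁ = [ln(V₀/D) + (r + σ²/2)T] / (σ√T)
   = [ln(61.7195/19.0688) + (0.0526 + 0.5·0.1770²)·4.0287] / (0.1770·√4.0287)
   = [1.174546 + 0.275017] / 0.355268 = 4.080201
d₂ = d₁ − σ√T = 4.080201 − 0.355268 = 3.724933
N(d₁) = 0.999978,  N(d₂) = 0.999902,  e^(−rT) = 0.809038
E₀ = V₀·N(d₁) − D·e^(−rT)·N(d₂)
   = 61.7195·0.999978 − 19.0688·0.809038·0.999902 = 46.292238
B₀ = V₀ − E₀ = 61.7195 − 46.292238 = 15.427262

B0=15.4273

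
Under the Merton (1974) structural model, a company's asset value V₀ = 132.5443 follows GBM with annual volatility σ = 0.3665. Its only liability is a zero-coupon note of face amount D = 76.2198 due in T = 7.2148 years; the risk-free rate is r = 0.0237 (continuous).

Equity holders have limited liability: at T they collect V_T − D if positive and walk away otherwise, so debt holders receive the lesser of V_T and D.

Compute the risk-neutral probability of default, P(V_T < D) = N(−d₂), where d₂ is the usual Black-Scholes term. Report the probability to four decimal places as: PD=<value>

PD=0.4038

d₁ = [ln(V₀/D) + (r + σ²/2)T] / (σ√T)
   = [ln(132.5443/76.2198) + (0.0237 + 0.5·0.3665²)·7.2148] / (0.3665·√7.2148)
   = [0.553296 + 0.655545] / 0.984433 = 1.227956
d₂ = d₁ − σ√T = 1.227956 − 0.984433 = 0.243523
risk-neutral PD = N(−d₂) = N(-0.243523) = 0.403800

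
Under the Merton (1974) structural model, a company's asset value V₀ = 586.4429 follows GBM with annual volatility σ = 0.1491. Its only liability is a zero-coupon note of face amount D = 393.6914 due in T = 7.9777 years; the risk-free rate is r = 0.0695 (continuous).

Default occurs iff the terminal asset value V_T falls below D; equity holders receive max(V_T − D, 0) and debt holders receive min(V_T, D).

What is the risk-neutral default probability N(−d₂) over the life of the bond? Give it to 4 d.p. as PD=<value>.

PD=0.0201

d₁ = [ln(V₀/D) + (r + σ²/2)T] / (σ√T)
   = [ln(586.4429/393.6914) + (0.0695 + 0.5·0.1491²)·7.9777] / (0.1491·√7.9777)
   = [0.398508 + 0.643126] / 0.421130 = 2.473423
d₂ = d₁ − σ√T = 2.473423 − 0.421130 = 2.052293
risk-neutral PD = N(−d₂) = N(-2.052293) = 0.020071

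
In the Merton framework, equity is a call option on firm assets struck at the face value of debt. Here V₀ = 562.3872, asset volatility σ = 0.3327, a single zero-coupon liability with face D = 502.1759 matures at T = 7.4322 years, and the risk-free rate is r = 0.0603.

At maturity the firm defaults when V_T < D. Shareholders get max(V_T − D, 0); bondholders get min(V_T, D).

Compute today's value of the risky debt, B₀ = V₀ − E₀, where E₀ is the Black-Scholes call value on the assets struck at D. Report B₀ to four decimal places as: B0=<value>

B0=261.1952

d₁ = [ln(V₀/D) + (r + σ²/2)T] / (σ√T)
   = [ln(562.3872/502.1759) + (0.0603 + 0.5·0.3327²)·7.4322] / (0.3327·√7.4322)
   = [0.113240 + 0.859494] / 0.907009 = 1.072464
d₂ = d₁ − σ√T = 1.072464 − 0.907009 = 0.165455
N(d₁) = 0.858244,  N(d₂) = 0.565707,  e^(−rT) = 0.638801
E₀ = V₀·N(d₁) − D·e^(−rT)·N(d₂)
   = 562.3872·0.858244 − 502.1759·0.638801·0.565707 = 301.191955
B₀ = V₀ − E₀ = 562.3872 − 301.191955 = 261.195245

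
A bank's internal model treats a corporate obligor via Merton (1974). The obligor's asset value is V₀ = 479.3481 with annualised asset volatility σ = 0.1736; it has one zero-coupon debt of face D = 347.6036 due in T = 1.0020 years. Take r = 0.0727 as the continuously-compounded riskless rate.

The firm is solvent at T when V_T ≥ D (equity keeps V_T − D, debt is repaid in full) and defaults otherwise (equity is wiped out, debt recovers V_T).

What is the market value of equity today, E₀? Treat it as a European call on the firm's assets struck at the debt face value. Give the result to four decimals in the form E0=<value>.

d₁ = [ln(V₀/D) + (r + σ²/2)T] / (σ√T)
   = [ln(479.3481/347.6036) + (0.0727 + 0.5·0.1736²)·1.0020] / (0.1736·√1.0020)
   = [0.321364 + 0.087944] / 0.173774 = 2.355413
d₂ = d₁ − σ√T = 2.355413 − 0.173774 = 2.181639
N(d₁) = 0.990749,  N(d₂) = 0.985432,  e^(−rT) = 0.929745
E₀ = V₀·N(d₁) − D·e^(−rT)·N(d₂)
   = 479.3481·0.990749 − 347.6036·0.929745·0.985432 = 156.439212

E0=156.4392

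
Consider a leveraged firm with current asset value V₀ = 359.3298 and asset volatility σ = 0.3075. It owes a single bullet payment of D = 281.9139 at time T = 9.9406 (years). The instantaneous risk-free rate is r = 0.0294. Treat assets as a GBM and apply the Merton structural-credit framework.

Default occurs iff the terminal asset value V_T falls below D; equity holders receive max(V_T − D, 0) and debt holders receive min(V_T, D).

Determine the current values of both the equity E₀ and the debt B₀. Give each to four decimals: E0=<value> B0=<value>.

d₁ = [ln(V₀/D) + (r + σ²/2)T] / (σ√T)
   = [ln(359.3298/281.9139) + (0.0294 + 0.5·0.3075²)·9.9406] / (0.3075·√9.9406)
   = [0.242639 + 0.762227] / 0.969508 = 1.036469
d₂ = d₁ − σ√T = 1.036469 − 0.969508 = 0.066961
N(d₁) = 0.850008,  N(d₂) = 0.526694,  e^(−rT) = 0.746579
E₀ = V₀·N(d₁) − D·e^(−rT)·N(d₂)
   = 359.3298·0.850008 − 281.9139·0.746579·0.526694 = 194.579563
B₀ = V₀ − E₀ = 359.3298 − 194.579563 = 164.750237

E0=194.5796 B0=164.7502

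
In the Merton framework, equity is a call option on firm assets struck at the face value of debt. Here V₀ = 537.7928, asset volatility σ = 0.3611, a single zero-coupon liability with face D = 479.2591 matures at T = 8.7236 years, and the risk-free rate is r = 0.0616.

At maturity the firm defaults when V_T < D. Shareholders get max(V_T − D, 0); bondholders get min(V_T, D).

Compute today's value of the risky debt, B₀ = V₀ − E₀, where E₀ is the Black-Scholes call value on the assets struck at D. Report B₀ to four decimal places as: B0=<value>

d₁ = [ln(V₀/D) + (r + σ²/2)T] / (σ√T)
   = [ln(537.7928/479.2591) + (0.0616 + 0.5·0.3611²)·8.7236] / (0.3611·√8.7236)
   = [0.115232 + 1.106123] / 1.066536 = 1.145161
d₂ = d₁ − σ√T = 1.145161 − 1.066536 = 0.078625
N(d₁) = 0.873929,  N(d₂) = 0.531335,  e^(−rT) = 0.584281
E₀ = V₀·N(d₁) − D·e^(−rT)·N(d₂)
   = 537.7928·0.873929 − 479.2591·0.584281·0.531335 = 321.207274
B₀ = V₀ − E₀ = 537.7928 − 321.207274 = 216.585526

B0=216.5855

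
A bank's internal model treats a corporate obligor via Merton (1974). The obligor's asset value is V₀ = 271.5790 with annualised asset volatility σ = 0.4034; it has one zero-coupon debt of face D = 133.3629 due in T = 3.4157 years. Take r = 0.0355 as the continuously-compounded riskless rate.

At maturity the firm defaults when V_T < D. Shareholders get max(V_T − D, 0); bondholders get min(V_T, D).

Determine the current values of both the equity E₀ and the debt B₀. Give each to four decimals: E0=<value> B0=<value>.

E0=161.9176 B0=109.6614

d₁ = [ln(V₀/D) + (r + σ²/2)T] / (σ√T)
   = [ln(271.5790/133.3629) + (0.0355 + 0.5·0.4034²)·3.4157] / (0.4034·√3.4157)
   = [0.711179 + 0.399178] / 0.745548 = 1.489317
d₂ = d₁ − σ√T = 1.489317 − 0.745548 = 0.743769
N(d₁) = 0.931798,  N(d₂) = 0.771492,  e^(−rT) = 0.885806
E₀ = V₀·N(d₁) − D·e^(−rT)·N(d₂)
   = 271.5790·0.931798 − 133.3629·0.885806·0.771492 = 161.917636
B₀ = V₀ − E₀ = 271.5790 − 161.917636 = 109.661364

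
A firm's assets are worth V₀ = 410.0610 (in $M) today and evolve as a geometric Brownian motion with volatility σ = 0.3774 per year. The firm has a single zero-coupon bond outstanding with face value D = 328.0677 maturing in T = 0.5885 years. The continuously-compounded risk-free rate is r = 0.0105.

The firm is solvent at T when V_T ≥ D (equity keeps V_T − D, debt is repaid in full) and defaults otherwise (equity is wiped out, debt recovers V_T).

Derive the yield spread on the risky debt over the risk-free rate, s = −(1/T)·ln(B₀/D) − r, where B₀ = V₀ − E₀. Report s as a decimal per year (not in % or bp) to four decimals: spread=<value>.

spread=0.0682

d₁ = [ln(V₀/D) + (r + σ²/2)T] / (σ√T)
   = [ln(410.0610/328.0677) + (0.0105 + 0.5·0.3774²)·0.5885] / (0.3774·√0.5885)
   = [0.223086 + 0.048090] / 0.289518 = 0.936645
d₂ = d₁ − σ√T = 0.936645 − 0.289518 = 0.647128
N(d₁) = 0.825530,  N(d₂) = 0.741225,  e^(−rT) = 0.993840
E₀ = V₀·N(d₁) − D·e^(−rT)·N(d₂)
   = 410.0610·0.825530 − 328.0677·0.993840·0.741225 = 96.843347
B₀ = V₀ − E₀ = 410.0610 − 96.843347 = 313.217653
spread = −(1/T)·ln(B₀/D) − r = −(1/0.5885)·ln(313.217653/328.0677) − 0.0105 = 0.06821141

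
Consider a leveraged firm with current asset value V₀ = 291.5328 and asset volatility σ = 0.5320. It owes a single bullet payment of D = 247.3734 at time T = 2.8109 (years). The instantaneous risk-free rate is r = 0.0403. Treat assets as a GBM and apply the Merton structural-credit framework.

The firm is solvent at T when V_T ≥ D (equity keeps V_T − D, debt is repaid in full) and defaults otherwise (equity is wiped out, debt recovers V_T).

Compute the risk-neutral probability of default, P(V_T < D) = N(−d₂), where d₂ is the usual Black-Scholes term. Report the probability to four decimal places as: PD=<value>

PD=0.5536

d₁ = [ln(V₀/D) + (r + σ²/2)T] / (σ√T)
   = [ln(291.5328/247.3734) + (0.0403 + 0.5·0.5320²)·2.8109] / (0.5320·√2.8109)
   = [0.164254 + 0.511055] / 0.891937 = 0.757126
d₂ = d₁ − σ√T = 0.757126 − 0.891937 = -0.134811
risk-neutral PD = N(−d₂) = N(0.134811) = 0.553619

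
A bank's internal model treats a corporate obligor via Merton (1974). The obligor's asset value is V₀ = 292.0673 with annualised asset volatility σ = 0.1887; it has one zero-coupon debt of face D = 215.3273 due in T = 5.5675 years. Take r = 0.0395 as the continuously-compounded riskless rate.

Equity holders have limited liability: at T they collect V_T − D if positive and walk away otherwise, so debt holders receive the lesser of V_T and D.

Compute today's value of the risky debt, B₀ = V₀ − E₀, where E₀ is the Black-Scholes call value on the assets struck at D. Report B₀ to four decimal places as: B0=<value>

B0=167.0515

d₁ = [ln(V₀/D) + (r + σ²/2)T] / (σ√T)
   = [ln(292.0673/215.3273) + (0.0395 + 0.5·0.1887²)·5.5675] / (0.1887·√5.5675)
   = [0.304825 + 0.319039] / 0.445248 = 1.401161
d₂ = d₁ − σ√T = 1.401161 − 0.445248 = 0.955913
N(d₁) = 0.919417,  N(d₂) = 0.830442,  e^(−rT) = 0.802586
E₀ = V₀·N(d₁) − D·e^(−rT)·N(d₂)
   = 292.0673·0.919417 − 215.3273·0.802586·0.830442 = 125.015779
B₀ = V₀ − E₀ = 292.0673 − 125.015779 = 167.051521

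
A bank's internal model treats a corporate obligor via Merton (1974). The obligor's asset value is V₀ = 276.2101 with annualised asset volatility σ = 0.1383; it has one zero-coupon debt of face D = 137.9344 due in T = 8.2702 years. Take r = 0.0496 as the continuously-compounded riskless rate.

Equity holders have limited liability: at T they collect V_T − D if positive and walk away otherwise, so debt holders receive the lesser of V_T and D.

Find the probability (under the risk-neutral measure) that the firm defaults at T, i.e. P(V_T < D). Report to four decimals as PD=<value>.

PD=0.0050

d₁ = [ln(V₀/D) + (r + σ²/2)T] / (σ√T)
   = [ln(276.2101/137.9344) + (0.0496 + 0.5·0.1383²)·8.2702] / (0.1383·√8.2702)
   = [0.694384 + 0.489294] / 0.397723 = 2.976138
d₂ = d₁ − σ√T = 2.976138 − 0.397723 = 2.578415
risk-neutral PD = N(−d₂) = N(-2.578415) = 0.004963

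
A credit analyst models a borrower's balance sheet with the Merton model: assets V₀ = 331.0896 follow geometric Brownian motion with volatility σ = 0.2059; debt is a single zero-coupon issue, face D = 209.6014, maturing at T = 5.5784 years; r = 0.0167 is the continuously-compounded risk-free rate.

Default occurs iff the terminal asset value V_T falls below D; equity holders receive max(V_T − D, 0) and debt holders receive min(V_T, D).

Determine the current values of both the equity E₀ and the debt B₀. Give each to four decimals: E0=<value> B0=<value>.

d₁ = [ln(V₀/D) + (r + σ²/2)T] / (σ√T)
   = [ln(331.0896/209.6014) + (0.0167 + 0.5·0.2059²)·5.5784] / (0.2059·√5.5784)
   = [0.457181 + 0.211407] / 0.486308 = 1.374826
d₂ = d₁ − σ√T = 1.374826 − 0.486308 = 0.888518
N(d₁) = 0.915407,  N(d₂) = 0.812869,  e^(−rT) = 0.911048
E₀ = V₀·N(d₁) − D·e^(−rT)·N(d₂)
   = 331.0896·0.915407 − 209.6014·0.911048·0.812869 = 147.858803
B₀ = V₀ − E₀ = 331.0896 − 147.858803 = 183.230797

E0=147.8588 B0=183.2308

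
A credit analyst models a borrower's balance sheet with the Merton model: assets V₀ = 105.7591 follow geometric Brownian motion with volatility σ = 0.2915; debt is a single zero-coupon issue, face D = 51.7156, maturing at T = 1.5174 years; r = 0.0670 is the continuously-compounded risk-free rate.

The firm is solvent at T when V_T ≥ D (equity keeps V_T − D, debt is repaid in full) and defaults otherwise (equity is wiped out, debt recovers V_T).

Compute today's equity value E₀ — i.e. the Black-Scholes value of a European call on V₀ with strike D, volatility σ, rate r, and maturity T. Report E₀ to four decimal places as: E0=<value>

E0=59.1408

d₁ = [ln(V₀/D) + (r + σ²/2)T] / (σ√T)
   = [ln(105.7591/51.7156) + (0.0670 + 0.5·0.2915²)·1.5174] / (0.2915·√1.5174)
   = [0.715404 + 0.166134] / 0.359078 = 2.455007
d₂ = d₁ − σ√T = 2.455007 − 0.359078 = 2.095929
N(d₁) = 0.992956,  N(d₂) = 0.981956,  e^(−rT) = 0.903331
E₀ = V₀·N(d₁) − D·e^(−rT)·N(d₂)
   = 105.7591·0.992956 − 51.7156·0.903331·0.981956 = 59.140759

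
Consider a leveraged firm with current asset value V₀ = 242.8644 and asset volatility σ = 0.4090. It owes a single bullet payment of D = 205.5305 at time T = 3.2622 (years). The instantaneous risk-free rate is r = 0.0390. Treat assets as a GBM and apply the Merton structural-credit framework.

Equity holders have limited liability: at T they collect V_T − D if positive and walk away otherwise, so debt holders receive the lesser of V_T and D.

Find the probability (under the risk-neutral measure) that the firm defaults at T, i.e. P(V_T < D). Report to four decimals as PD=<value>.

PD=0.4885

d₁ = [ln(V₀/D) + (r + σ²/2)T] / (σ√T)
   = [ln(242.8644/205.5305) + (0.0390 + 0.5·0.4090²)·3.2622] / (0.4090·√3.2622)
   = [0.166909 + 0.400078] / 0.738718 = 0.767528
d₂ = d₁ − σ√T = 0.767528 − 0.738718 = 0.028810
risk-neutral PD = N(−d₂) = N(-0.028810) = 0.488508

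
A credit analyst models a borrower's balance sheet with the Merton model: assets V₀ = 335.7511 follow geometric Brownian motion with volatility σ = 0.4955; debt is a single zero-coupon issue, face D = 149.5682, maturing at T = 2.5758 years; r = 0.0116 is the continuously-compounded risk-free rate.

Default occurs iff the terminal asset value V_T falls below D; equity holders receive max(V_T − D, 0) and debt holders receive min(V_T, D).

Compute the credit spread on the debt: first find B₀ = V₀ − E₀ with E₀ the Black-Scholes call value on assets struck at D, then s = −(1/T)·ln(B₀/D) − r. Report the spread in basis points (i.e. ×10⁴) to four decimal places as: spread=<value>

spread=350.1656

d₁ = [ln(V₀/D) + (r + σ²/2)T] / (σ√T)
   = [ln(335.7511/149.5682) + (0.0116 + 0.5·0.4955²)·2.5758] / (0.4955·√2.5758)
   = [0.808618 + 0.346085] / 0.795243 = 1.452013
d₂ = d₁ − σ√T = 1.452013 − 0.795243 = 0.656770
N(d₁) = 0.926751,  N(d₂) = 0.744336,  e^(−rT) = 0.970563
E₀ = V₀·N(d₁) − D·e^(−rT)·N(d₂)
   = 335.7511·0.926751 − 149.5682·0.970563·0.744336 = 203.105948
B₀ = V₀ − E₀ = 335.7511 − 203.105948 = 132.645152
spread = −(1/T)·ln(B₀/D) − r = −(1/2.5758)·ln(132.645152/149.5682) − 0.0116 = 0.03501656
in basis points: 0.03501656 × 10⁴ = 350.1656 bp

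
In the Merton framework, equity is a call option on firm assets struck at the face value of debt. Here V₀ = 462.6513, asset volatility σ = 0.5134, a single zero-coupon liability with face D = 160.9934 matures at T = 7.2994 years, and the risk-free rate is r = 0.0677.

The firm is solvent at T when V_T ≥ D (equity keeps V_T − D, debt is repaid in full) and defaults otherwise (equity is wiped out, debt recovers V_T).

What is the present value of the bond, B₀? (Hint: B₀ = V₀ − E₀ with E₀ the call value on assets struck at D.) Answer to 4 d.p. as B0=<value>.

B0=81.4611

d₁ = [ln(V₀/D) + (r + σ²/2)T] / (σ√T)
   = [ln(462.6513/160.9934) + (0.0677 + 0.5·0.5134²)·7.2994] / (0.5134·√7.2994)
   = [1.055610 + 1.456156] / 1.387073 = 1.810839
d₂ = d₁ − σ√T = 1.810839 − 1.387073 = 0.423765
N(d₁) = 0.964917,  N(d₂) = 0.664131,  e^(−rT) = 0.610077
E₀ = V₀·N(d₁) − D·e^(−rT)·N(d₂)
   = 462.6513·0.964917 − 160.9934·0.610077·0.664131 = 381.190184
B₀ = V₀ − E₀ = 462.6513 − 381.190184 = 81.461116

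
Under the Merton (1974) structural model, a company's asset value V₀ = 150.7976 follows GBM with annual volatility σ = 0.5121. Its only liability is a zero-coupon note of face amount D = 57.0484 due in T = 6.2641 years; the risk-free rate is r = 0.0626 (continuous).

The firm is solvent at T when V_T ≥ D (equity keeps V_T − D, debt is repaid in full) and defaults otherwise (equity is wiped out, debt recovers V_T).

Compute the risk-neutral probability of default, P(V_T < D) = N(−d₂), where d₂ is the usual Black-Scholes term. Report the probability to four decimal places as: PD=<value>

d₁ = [ln(V₀/D) + (r + σ²/2)T] / (σ√T)
   = [ln(150.7976/57.0484) + (0.0626 + 0.5·0.5121²)·6.2641] / (0.5121·√6.2641)
   = [0.972039 + 1.213502] / 1.281693 = 1.705197
d₂ = d₁ − σ√T = 1.705197 − 1.281693 = 0.423504
risk-neutral PD = N(−d₂) = N(-0.423504) = 0.335964

PD=0.3360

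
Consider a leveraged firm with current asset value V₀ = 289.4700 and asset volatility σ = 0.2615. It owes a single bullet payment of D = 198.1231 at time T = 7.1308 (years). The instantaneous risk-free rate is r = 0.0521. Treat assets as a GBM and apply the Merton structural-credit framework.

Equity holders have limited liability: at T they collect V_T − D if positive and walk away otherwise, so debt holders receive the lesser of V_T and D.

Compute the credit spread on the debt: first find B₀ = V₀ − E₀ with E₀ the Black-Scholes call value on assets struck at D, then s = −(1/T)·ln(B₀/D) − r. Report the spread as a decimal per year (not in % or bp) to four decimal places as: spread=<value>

spread=0.0102

d₁ = [ln(V₀/D) + (r + σ²/2)T] / (σ√T)
   = [ln(289.4700/198.1231) + (0.0521 + 0.5·0.2615²)·7.1308] / (0.2615·√7.1308)
   = [0.379163 + 0.615325] / 0.698298 = 1.424160
d₂ = d₁ − σ√T = 1.424160 − 0.698298 = 0.725862
N(d₁) = 0.922800,  N(d₂) = 0.766038,  e^(−rT) = 0.689689
E₀ = V₀·N(d₁) − D·e^(−rT)·N(d₂)
   = 289.4700·0.922800 − 198.1231·0.689689·0.766038 = 162.448892
B₀ = V₀ − E₀ = 289.4700 − 162.448892 = 127.021108
spread = −(1/T)·ln(B₀/D) − r = −(1/7.1308)·ln(127.021108/198.1231) − 0.0521 = 0.01024017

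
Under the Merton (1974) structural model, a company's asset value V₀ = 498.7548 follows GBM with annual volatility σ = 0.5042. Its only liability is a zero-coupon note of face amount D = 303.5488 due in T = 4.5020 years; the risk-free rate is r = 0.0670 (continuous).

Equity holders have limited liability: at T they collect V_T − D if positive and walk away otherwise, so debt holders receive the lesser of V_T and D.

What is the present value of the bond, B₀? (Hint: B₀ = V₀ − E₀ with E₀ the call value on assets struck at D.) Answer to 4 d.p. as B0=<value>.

B0=180.9533

d₁ = [ln(V₀/D) + (r + σ²/2)T] / (σ√T)
   = [ln(498.7548/303.5488) + (0.0670 + 0.5·0.5042²)·4.5020] / (0.5042·√4.5020)
   = [0.496572 + 0.873878] / 1.069807 = 1.281025
d₂ = d₁ − σ√T = 1.281025 − 1.069807 = 0.211218
N(d₁) = 0.899908,  N(d₂) = 0.583641,  e^(−rT) = 0.739609
E₀ = V₀·N(d₁) − D·e^(−rT)·N(d₂)
   = 498.7548·0.899908 − 303.5488·0.739609·0.583641 = 317.801466
B₀ = V₀ − E₀ = 498.7548 − 317.801466 = 180.953334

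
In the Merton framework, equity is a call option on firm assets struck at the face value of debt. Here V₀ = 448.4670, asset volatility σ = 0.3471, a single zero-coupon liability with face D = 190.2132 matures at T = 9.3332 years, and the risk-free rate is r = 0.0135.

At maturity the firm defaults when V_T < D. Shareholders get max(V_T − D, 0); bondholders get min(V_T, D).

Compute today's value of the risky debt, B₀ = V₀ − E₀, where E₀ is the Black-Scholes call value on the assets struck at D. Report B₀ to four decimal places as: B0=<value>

B0=142.2408

d₁ = [ln(V₀/D) + (r + σ²/2)T] / (σ√T)
   = [ln(448.4670/190.2132) + (0.0135 + 0.5·0.3471²)·9.3332] / (0.3471·√9.3332)
   = [0.857690 + 0.688223] / 1.060400 = 1.457857
d₂ = d₁ − σ√T = 1.457857 − 1.060400 = 0.397457
N(d₁) = 0.927560,  N(d₂) = 0.654485,  e^(−rT) = 0.881616
E₀ = V₀·N(d₁) − D·e^(−rT)·N(d₂)
   = 448.4670·0.927560 − 190.2132·0.881616·0.654485 = 306.226211
B₀ = V₀ − E₀ = 448.4670 − 306.226211 = 142.240789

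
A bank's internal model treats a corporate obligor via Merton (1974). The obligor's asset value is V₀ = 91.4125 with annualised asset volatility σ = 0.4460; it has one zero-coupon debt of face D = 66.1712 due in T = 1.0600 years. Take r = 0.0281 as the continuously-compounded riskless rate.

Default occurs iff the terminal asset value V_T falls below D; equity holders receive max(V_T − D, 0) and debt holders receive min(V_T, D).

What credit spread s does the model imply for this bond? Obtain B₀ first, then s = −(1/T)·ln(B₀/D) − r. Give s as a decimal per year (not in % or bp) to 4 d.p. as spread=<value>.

spread=0.0670

d₁ = [ln(V₀/D) + (r + σ²/2)T] / (σ√T)
   = [ln(91.4125/66.1712) + (0.0281 + 0.5·0.4460²)·1.0600] / (0.4460·√1.0600)
   = [0.323137 + 0.135211] / 0.459185 = 0.998178
d₂ = d₁ − σ√T = 0.998178 − 0.459185 = 0.538993
N(d₁) = 0.840903,  N(d₂) = 0.705054,  e^(−rT) = 0.970653
E₀ = V₀·N(d₁) − D·e^(−rT)·N(d₂)
   = 91.4125·0.840903 − 66.1712·0.970653·0.705054 = 31.583964
B₀ = V₀ − E₀ = 91.4125 − 31.583964 = 59.828536
spread = −(1/T)·ln(B₀/D) − r = −(1/1.0600)·ln(59.828536/66.1712) − 0.0281 = 0.06695904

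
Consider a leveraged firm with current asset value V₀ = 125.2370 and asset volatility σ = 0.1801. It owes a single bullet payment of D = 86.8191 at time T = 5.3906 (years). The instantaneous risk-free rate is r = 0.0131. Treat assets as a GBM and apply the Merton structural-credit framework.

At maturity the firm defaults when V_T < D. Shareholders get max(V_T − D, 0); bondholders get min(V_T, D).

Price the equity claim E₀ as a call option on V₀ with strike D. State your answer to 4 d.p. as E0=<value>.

E0=47.5083

d₁ = [ln(V₀/D) + (r + σ²/2)T] / (σ√T)
   = [ln(125.2370/86.8191) + (0.0131 + 0.5·0.1801²)·5.3906] / (0.1801·√5.3906)
   = [0.366381 + 0.158042] / 0.418150 = 1.254150
d₂ = d₁ − σ√T = 1.254150 − 0.418150 = 0.836000
N(d₁) = 0.895106,  N(d₂) = 0.798422,  e^(−rT) = 0.931819
E₀ = V₀·N(d₁) − D·e^(−rT)·N(d₂)
   = 125.2370·0.895106 − 86.8191·0.931819·0.798422 = 47.508303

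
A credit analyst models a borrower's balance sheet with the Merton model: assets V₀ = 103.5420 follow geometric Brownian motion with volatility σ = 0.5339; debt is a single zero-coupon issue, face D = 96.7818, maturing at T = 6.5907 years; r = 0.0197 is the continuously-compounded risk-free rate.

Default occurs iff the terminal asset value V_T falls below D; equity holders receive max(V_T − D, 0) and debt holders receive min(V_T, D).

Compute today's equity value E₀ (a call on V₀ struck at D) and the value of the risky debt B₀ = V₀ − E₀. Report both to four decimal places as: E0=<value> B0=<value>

E0=57.4739 B0=46.0681

d₁ = [ln(V₀/D) + (r + σ²/2)T] / (σ√T)
   = [ln(103.5420/96.7818) + (0.0197 + 0.5·0.5339²)·6.5907] / (0.5339·√6.5907)
   = [0.067518 + 1.069174] / 1.370647 = 0.829310
d₂ = d₁ − σ√T = 0.829310 − 1.370647 = -0.541337
N(d₁) = 0.796536,  N(d₂) = 0.294138,  e^(−rT) = 0.878239
E₀ = V₀·N(d₁) − D·e^(−rT)·N(d₂)
   = 103.5420·0.796536 − 96.7818·0.878239·0.294138 = 57.473911
B₀ = V₀ − E₀ = 103.5420 − 57.473911 = 46.068089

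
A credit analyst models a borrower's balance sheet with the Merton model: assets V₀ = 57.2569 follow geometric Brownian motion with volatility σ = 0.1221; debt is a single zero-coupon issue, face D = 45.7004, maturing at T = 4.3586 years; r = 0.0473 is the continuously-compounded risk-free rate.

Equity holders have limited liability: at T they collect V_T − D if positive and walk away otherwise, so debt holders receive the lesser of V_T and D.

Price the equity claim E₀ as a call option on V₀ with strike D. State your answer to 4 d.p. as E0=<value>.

E0=20.2878

d₁ = [ln(V₀/D) + (r + σ²/2)T] / (σ√T)
   = [ln(57.2569/45.7004) + (0.0473 + 0.5·0.1221²)·4.3586] / (0.1221·√4.3586)
   = [0.225441 + 0.238652] / 0.254911 = 1.820605
d₂ = d₁ − σ√T = 1.820605 − 0.254911 = 1.565693
N(d₁) = 0.965667,  N(d₂) = 0.941290,  e^(−rT) = 0.813701
E₀ = V₀·N(d₁) − D·e^(−rT)·N(d₂)
   = 57.2569·0.965667 − 45.7004·0.813701·0.941290 = 20.287817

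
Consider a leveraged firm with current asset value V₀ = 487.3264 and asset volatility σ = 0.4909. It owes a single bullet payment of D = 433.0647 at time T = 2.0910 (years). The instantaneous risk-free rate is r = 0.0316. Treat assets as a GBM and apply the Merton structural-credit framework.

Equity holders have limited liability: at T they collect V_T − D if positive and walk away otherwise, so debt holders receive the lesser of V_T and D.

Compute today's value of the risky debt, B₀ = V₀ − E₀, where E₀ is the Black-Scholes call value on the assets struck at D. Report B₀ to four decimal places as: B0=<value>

B0=318.5960

d₁ = [ln(V₀/D) + (r + σ²/2)T] / (σ√T)
   = [ln(487.3264/433.0647) + (0.0316 + 0.5·0.4909²)·2.0910] / (0.4909·√2.0910)
   = [0.118047 + 0.318023] / 0.709856 = 0.614308
d₂ = d₁ − σ√T = 0.614308 − 0.709856 = -0.095548
N(d₁) = 0.730494,  N(d₂) = 0.461940,  e^(−rT) = 0.936060
E₀ = V₀·N(d₁) − D·e^(−rT)·N(d₂)
   = 487.3264·0.730494 − 433.0647·0.936060·0.461940 = 168.730353
B₀ = V₀ − E₀ = 487.3264 − 168.730353 = 318.596047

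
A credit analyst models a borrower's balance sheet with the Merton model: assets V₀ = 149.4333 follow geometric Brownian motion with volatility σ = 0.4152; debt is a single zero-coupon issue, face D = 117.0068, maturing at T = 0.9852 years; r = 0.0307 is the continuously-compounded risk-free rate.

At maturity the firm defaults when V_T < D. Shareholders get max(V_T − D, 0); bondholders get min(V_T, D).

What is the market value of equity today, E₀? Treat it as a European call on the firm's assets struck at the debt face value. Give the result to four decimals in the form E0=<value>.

d₁ = [ln(V₀/D) + (r + σ²/2)T] / (σ√T)
   = [ln(149.4333/117.0068) + (0.0307 + 0.5·0.4152²)·0.9852] / (0.4152·√0.9852)
   = [0.244618 + 0.115165] / 0.412116 = 0.873015
d₂ = d₁ − σ√T = 0.873015 − 0.412116 = 0.460899
N(d₁) = 0.808673,  N(d₂) = 0.677564,  e^(−rT) = 0.970207
E₀ = V₀·N(d₁) − D·e^(−rT)·N(d₂)
   = 149.4333·0.808673 − 117.0068·0.970207·0.677564 = 43.924925

E0=43.9249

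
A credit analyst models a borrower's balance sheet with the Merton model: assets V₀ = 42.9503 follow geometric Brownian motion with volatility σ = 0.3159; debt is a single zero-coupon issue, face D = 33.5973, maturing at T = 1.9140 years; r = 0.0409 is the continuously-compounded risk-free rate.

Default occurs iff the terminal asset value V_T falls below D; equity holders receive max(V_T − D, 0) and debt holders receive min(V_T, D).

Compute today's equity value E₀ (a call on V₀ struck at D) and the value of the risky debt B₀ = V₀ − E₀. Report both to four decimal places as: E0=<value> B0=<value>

d₁ = [ln(V₀/D) + (r + σ²/2)T] / (σ√T)
   = [ln(42.9503/33.5973) + (0.0409 + 0.5·0.3159²)·1.9140] / (0.3159·√1.9140)
   = [0.245598 + 0.173784] / 0.437039 = 0.959598
d₂ = d₁ − σ√T = 0.959598 − 0.437039 = 0.522559
N(d₁) = 0.831371,  N(d₂) = 0.699359,  e^(−rT) = 0.924703
E₀ = V₀·N(d₁) − D·e^(−rT)·N(d₂)
   = 42.9503·0.831371 − 33.5973·0.924703·0.699359 = 13.980280
B₀ = V₀ − E₀ = 42.9503 − 13.980280 = 28.970020

E0=13.9803 B0=28.9700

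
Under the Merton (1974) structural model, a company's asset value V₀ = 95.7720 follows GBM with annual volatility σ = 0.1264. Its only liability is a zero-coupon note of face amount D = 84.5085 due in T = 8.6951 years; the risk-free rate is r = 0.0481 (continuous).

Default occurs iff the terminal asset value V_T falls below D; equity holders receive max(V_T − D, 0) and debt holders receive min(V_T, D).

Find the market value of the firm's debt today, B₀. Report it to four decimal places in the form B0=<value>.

d₁ = [ln(V₀/D) + (r + σ²/2)T] / (σ√T)
   = [ln(95.7720/84.5085) + (0.0481 + 0.5·0.1264²)·8.6951] / (0.1264·√8.6951)
   = [0.125118 + 0.487695] / 0.372721 = 1.644159
d₂ = d₁ − σ√T = 1.644159 − 0.372721 = 1.271437
N(d₁) = 0.949928,  N(d₂) = 0.898213,  e^(−rT) = 0.658208
E₀ = V₀·N(d₁) − D·e^(−rT)·N(d₂)
   = 95.7720·0.949928 − 84.5085·0.658208·0.898213 = 41.014156
B₀ = V₀ − E₀ = 95.7720 − 41.014156 = 54.757844

B0=54.7578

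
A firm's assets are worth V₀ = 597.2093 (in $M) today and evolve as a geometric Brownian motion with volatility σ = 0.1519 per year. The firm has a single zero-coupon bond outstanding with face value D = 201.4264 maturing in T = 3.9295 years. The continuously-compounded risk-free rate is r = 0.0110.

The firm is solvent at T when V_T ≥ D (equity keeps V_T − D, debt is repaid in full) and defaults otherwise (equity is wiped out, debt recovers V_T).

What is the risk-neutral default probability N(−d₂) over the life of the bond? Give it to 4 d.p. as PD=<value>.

PD=0.0002

d₁ = [ln(V₀/D) + (r + σ²/2)T] / (σ√T)
   = [ln(597.2093/201.4264) + (0.0110 + 0.5·0.1519²)·3.9295] / (0.1519·√3.9295)
   = [1.086844 + 0.088558] / 0.301111 = 3.903552
d₂ = d₁ − σ√T = 3.903552 − 0.301111 = 3.602441
risk-neutral PD = N(−d₂) = N(-3.602441) = 0.000158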